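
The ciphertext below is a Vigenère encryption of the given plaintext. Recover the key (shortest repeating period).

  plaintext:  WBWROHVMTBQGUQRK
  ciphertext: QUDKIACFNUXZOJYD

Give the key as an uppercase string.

  i= 0: Q-W = 20 → U
  i= 1: U-B = 19 → T
  i= 2: D-W =  7 → H
  i= 3: K-R = 19 → T
  i= 4: I-O = 20 → U
  i= 5: A-H = 19 → T
  i= 6: C-V =  7 → H
  i= 7: F-M = 19 → T
  i= 8: N-T = 20 → U
  i= 9: U-B = 19 → T
  i=10: X-Q =  7 → H
  i=11: Z-G = 19 → T
  i=12: O-U = 20 → U
  i=13: J-Q = 19 → T
  i=14: Y-R =  7 → H
  i=15: D-K = 19 → T
  shifts repeat with period 4: UTHT

UTHT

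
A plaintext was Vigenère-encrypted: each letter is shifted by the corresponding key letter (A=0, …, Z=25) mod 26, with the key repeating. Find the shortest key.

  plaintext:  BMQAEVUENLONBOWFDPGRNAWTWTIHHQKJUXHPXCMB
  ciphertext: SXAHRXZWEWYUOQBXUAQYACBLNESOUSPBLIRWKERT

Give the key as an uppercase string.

RLKHNCFS

  i= 0: S-B = 17 → R
  i= 1: X-M = 11 → L
  i= 2: A-Q = 10 → K
  i= 3: H-A =  7 → H
  i= 4: R-E = 13 → N
  i= 5: X-V =  2 → C
  i= 6: Z-U =  5 → F
  i= 7: W-E = 18 → S
  i= 8: E-N = 17 → R
  i= 9: W-L = 11 → L
  i=10: Y-O = 10 → K
  i=11: U-N =  7 → H
  i=12: O-B = 13 → N
  i=13: Q-O =  2 → C
  i=14: B-W =  5 → F
  i=15: X-F = 18 → S
  i=16: U-D = 17 → R
  i=17: A-P = 11 → L
  i=18: Q-G = 10 → K
  i=19: Y-R =  7 → H
  i=20: A-N = 13 → N
  i=21: C-A =  2 → C
  i=22: B-W =  5 → F
  i=23: L-T = 18 → S
  i=24: N-W = 17 → R
  i=25: E-T = 11 → L
  i=26: S-I = 10 → K
  i=27: O-H =  7 → H
  i=28: U-H = 13 → N
  i=29: S-Q =  2 → C
  i=30: P-K =  5 → F
  i=31: B-J = 18 → S
  i=32: L-U = 17 → R
  i=33: I-X = 11 → L
  i=34: R-H = 10 → K
  i=35: W-P =  7 → H
  i=36: K-X = 13 → N
  i=37: E-C =  2 → C
  i=38: R-M =  5 → F
  i=39: T-B = 18 → S
  shifts repeat with period 8: RLKHNCFS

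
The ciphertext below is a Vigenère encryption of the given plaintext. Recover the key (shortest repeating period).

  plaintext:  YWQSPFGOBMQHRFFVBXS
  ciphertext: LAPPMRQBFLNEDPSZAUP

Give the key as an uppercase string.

  i= 0: L-Y = 13 → N
  i= 1: A-W =  4 → E
  i= 2: P-Q = 25 → Z
  i= 3: P-S = 23 → X
  i= 4: M-P = 23 → X
  i= 5: R-F = 12 → M
  i= 6: Q-G = 10 → K
  i= 7: B-O = 13 → N
  i= 8: F-B =  4 → E
  i= 9: L-M = 25 → Z
  i=10: N-Q = 23 → X
  i=11: E-H = 23 → X
  i=12: D-R = 12 → M
  i=13: P-F = 10 → K
  i=14: S-F = 13 → N
  i=15: Z-V =  4 → E
  i=16: A-B = 25 → Z
  i=17: U-X = 23 → X
  i=18: P-S = 23 → X
  shifts repeat with period 7: NEZXXMK

NEZXXMK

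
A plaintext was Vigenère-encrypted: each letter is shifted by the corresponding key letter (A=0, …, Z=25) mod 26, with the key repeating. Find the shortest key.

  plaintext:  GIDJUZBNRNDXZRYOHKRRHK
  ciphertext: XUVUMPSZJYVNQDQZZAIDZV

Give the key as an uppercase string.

RMSLSQ

  i= 0: X-G = 17 → R
  i= 1: U-I = 12 → M
  i= 2: V-D = 18 → S
  i= 3: U-J = 11 → L
  i= 4: M-U = 18 → S
  i= 5: P-Z = 16 → Q
  i= 6: S-B = 17 → R
  i= 7: Z-N = 12 → M
  i= 8: J-R = 18 → S
  i= 9: Y-N = 11 → L
  i=10: V-D = 18 → S
  i=11: N-X = 16 → Q
  i=12: Q-Z = 17 → R
  i=13: D-R = 12 → M
  i=14: Q-Y = 18 → S
  i=15: Z-O = 11 → L
  i=16: Z-H = 18 → S
  i=17: A-K = 16 → Q
  i=18: I-R = 17 → R
  i=19: D-R = 12 → M
  i=20: Z-H = 18 → S
  i=21: V-K = 11 → L
  shifts repeat with period 6: RMSLSQ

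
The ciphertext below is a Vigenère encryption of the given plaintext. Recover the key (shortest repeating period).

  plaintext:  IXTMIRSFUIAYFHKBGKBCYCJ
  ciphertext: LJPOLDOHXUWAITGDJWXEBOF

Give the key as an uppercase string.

  i= 0: L-I =  3 → D
  i= 1: J-X = 12 → M
  i= 2: P-T = 22 → W
  i= 3: O-M =  2 → C
  i= 4: L-I =  3 → D
  i= 5: D-R = 12 → M
  i= 6: O-S = 22 → W
  i= 7: H-F =  2 → C
  i= 8: X-U =  3 → D
  i= 9: U-I = 12 → M
  i=10: W-A = 22 → W
  i=11: A-Y =  2 → C
  i=12: I-F =  3 → D
  i=13: T-H = 12 → M
  i=14: G-K = 22 → W
  i=15: D-B =  2 → C
  i=16: J-G =  3 → D
  i=17: W-K = 12 → M
  i=18: X-B = 22 → W
  i=19: E-C =  2 → C
  i=20: B-Y =  3 → D
  i=21: O-C = 12 → M
  i=22: F-J = 22 → W
  shifts repeat with period 4: DMWC

DMWC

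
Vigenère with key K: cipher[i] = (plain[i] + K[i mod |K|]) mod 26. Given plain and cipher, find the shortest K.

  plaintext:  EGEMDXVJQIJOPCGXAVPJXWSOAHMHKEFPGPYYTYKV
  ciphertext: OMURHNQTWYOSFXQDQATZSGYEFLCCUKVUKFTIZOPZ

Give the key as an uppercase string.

  i= 0: O-E = 10 → K
  i= 1: M-G =  6 → G
  i= 2: U-E = 16 → Q
  i= 3: R-M =  5 → F
  i= 4: H-D =  4 → E
  i= 5: N-X = 16 → Q
  i= 6: Q-V = 21 → V
  i= 7: T-J = 10 → K
  i= 8: W-Q =  6 → G
  i= 9: Y-I = 16 → Q
  i=10: O-J =  5 → F
  i=11: S-O =  4 → E
  i=12: F-P = 16 → Q
  i=13: X-C = 21 → V
  i=14: Q-G = 10 → K
  i=15: D-X =  6 → G
  i=16: Q-A = 16 → Q
  i=17: A-V =  5 → F
  i=18: T-P =  4 → E
  i=19: Z-J = 16 → Q
  i=20: S-X = 21 → V
  i=21: G-W = 10 → K
  i=22: Y-S =  6 → G
  i=23: E-O = 16 → Q
  i=24: F-A =  5 → F
  i=25: L-H =  4 → E
  i=26: C-M = 16 → Q
  i=27: C-H = 21 → V
  i=28: U-K = 10 → K
  i=29: K-E =  6 → G
  i=30: V-F = 16 → Q
  i=31: U-P =  5 → F
  i=32: K-G =  4 → E
  i=33: F-P = 16 → Q
  i=34: T-Y = 21 → V
  i=35: I-Y = 10 → K
  i=36: Z-T =  6 → G
  i=37: O-Y = 16 → Q
  i=38: P-K =  5 → F
  i=39: Z-V =  4 → E
  shifts repeat with period 7: KGQFEQV

KGQFEQV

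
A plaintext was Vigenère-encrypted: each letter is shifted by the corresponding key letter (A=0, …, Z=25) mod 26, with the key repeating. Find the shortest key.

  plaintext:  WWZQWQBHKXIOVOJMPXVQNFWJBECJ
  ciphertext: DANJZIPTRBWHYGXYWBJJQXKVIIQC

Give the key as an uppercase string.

HEOTDSOM

  i= 0: D-W =  7 → H
  i= 1: A-W =  4 → E
  i= 2: N-Z = 14 → O
  i= 3: J-Q = 19 → T
  i= 4: Z-W =  3 → D
  i= 5: I-Q = 18 → S
  i= 6: P-B = 14 → O
  i= 7: T-H = 12 → M
  i= 8: R-K =  7 → H
  i= 9: B-X =  4 → E
  i=10: W-I = 14 → O
  i=11: H-O = 19 → T
  i=12: Y-V =  3 → D
  i=13: G-O = 18 → S
  i=14: X-J = 14 → O
  i=15: Y-M = 12 → M
  i=16: W-P =  7 → H
  i=17: B-X =  4 → E
  i=18: J-V = 14 → O
  i=19: J-Q = 19 → T
  i=20: Q-N =  3 → D
  i=21: X-F = 18 → S
  i=22: K-W = 14 → O
  i=23: V-J = 12 → M
  i=24: I-B =  7 → H
  i=25: I-E =  4 → E
  i=26: Q-C = 14 → O
  i=27: C-J = 19 → T
  shifts repeat with period 8: HEOTDSOM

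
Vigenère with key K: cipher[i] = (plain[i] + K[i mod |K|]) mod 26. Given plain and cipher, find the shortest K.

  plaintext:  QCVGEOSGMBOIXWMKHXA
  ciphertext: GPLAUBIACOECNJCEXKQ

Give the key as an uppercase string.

  i= 0: G-Q = 16 → Q
  i= 1: P-C = 13 → N
  i= 2: L-V = 16 → Q
  i= 3: A-G = 20 → U
  i= 4: U-E = 16 → Q
  i= 5: B-O = 13 → N
  i= 6: I-S = 16 → Q
  i= 7: A-G = 20 → U
  i= 8: C-M = 16 → Q
  i= 9: O-B = 13 → N
  i=10: E-O = 16 → Q
  i=11: C-I = 20 → U
  i=12: N-X = 16 → Q
  i=13: J-W = 13 → N
  i=14: C-M = 16 → Q
  i=15: E-K = 20 → U
  i=16: X-H = 16 → Q
  i=17: K-X = 13 → N
  i=18: Q-A = 16 → Q
  shifts repeat with period 4: QNQU

QNQU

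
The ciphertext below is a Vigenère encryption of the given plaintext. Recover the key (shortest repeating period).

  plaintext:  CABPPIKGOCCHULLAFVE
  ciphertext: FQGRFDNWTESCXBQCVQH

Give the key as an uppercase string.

DQFCQV

  i= 0: F-C =  3 → D
  i= 1: Q-A = 16 → Q
  i= 2: G-B =  5 → F
  i= 3: R-P =  2 → C
  i= 4: F-P = 16 → Q
  i= 5: D-I = 21 → V
  i= 6: N-K =  3 → D
  i= 7: W-G = 16 → Q
  i= 8: T-O =  5 → F
  i= 9: E-C =  2 → C
  i=10: S-C = 16 → Q
  i=11: C-H = 21 → V
  i=12: X-U =  3 → D
  i=13: B-L = 16 → Q
  i=14: Q-L =  5 → F
  i=15: C-A =  2 → C
  i=16: V-F = 16 → Q
  i=17: Q-V = 21 → V
  i=18: H-E =  3 → D
  shifts repeat with period 6: DQFCQV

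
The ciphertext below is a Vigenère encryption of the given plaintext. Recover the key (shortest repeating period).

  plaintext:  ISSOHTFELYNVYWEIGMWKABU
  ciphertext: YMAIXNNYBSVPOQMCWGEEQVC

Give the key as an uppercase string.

QUIU

  i= 0: Y-I = 16 → Q
  i= 1: M-S = 20 → U
  i= 2: A-S =  8 → I
  i= 3: I-O = 20 → U
  i= 4: X-H = 16 → Q
  i= 5: N-T = 20 → U
  i= 6: N-F =  8 → I
  i= 7: Y-E = 20 → U
  i= 8: B-L = 16 → Q
  i= 9: S-Y = 20 → U
  i=10: V-N =  8 → I
  i=11: P-V = 20 → U
  i=12: O-Y = 16 → Q
  i=13: Q-W = 20 → U
  i=14: M-E =  8 → I
  i=15: C-I = 20 → U
  i=16: W-G = 16 → Q
  i=17: G-M = 20 → U
  i=18: E-W =  8 → I
  i=19: E-K = 20 → U
  i=20: Q-A = 16 → Q
  i=21: V-B = 20 → U
  i=22: C-U =  8 → I
  shifts repeat with period 4: QUIU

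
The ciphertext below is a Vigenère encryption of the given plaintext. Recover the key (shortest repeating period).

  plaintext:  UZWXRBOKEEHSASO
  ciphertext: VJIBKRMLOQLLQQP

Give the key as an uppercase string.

BKMETQY

  i= 0: V-U =  1 → B
  i= 1: J-Z = 10 → K
  i= 2: I-W = 12 → M
  i= 3: B-X =  4 → E
  i= 4: K-R = 19 → T
  i= 5: R-B = 16 → Q
  i= 6: M-O = 24 → Y
  i= 7: L-K =  1 → B
  i= 8: O-E = 10 → K
  i= 9: Q-E = 12 → M
  i=10: L-H =  4 → E
  i=11: L-S = 19 → T
  i=12: Q-A = 16 → Q
  i=13: Q-S = 24 → Y
  i=14: P-O =  1 → B
  shifts repeat with period 7: BKMETQY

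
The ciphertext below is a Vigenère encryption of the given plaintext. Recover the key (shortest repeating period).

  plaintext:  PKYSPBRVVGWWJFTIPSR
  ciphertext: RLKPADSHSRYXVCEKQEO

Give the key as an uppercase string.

CBMXL

  i= 0: R-P =  2 → C
  i= 1: L-K =  1 → B
  i= 2: K-Y = 12 → M
  i= 3: P-S = 23 → X
  i= 4: A-P = 11 → L
  i= 5: D-B =  2 → C
  i= 6: S-R =  1 → B
  i= 7: H-V = 12 → M
  i= 8: S-V = 23 → X
  i= 9: R-G = 11 → L
  i=10: Y-W =  2 → C
  i=11: X-W =  1 → B
  i=12: V-J = 12 → M
  i=13: C-F = 23 → X
  i=14: E-T = 11 → L
  i=15: K-I =  2 → C
  i=16: Q-P =  1 → B
  i=17: E-S = 12 → M
  i=18: O-R = 23 → X
  shifts repeat with period 5: CBMXL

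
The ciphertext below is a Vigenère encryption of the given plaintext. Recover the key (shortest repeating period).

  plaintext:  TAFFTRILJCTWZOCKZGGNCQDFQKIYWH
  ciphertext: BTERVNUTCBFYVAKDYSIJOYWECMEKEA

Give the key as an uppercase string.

  i= 0: B-T =  8 → I
  i= 1: T-A = 19 → T
  i= 2: E-F = 25 → Z
  i= 3: R-F = 12 → M
  i= 4: V-T =  2 → C
  i= 5: N-R = 22 → W
  i= 6: U-I = 12 → M
  i= 7: T-L =  8 → I
  i= 8: C-J = 19 → T
  i= 9: B-C = 25 → Z
  i=10: F-T = 12 → M
  i=11: Y-W =  2 → C
  i=12: V-Z = 22 → W
  i=13: A-O = 12 → M
  i=14: K-C =  8 → I
  i=15: D-K = 19 → T
  i=16: Y-Z = 25 → Z
  i=17: S-G = 12 → M
  i=18: I-G =  2 → C
  i=19: J-N = 22 → W
  i=20: O-C = 12 → M
  i=21: Y-Q =  8 → I
  i=22: W-D = 19 → T
  i=23: E-F = 25 → Z
  i=24: C-Q = 12 → M
  i=25: M-K =  2 → C
  i=26: E-I = 22 → W
  i=27: K-Y = 12 → M
  i=28: E-W =  8 → I
  i=29: A-H = 19 → T
  shifts repeat with period 7: ITZMCWM

ITZMCWM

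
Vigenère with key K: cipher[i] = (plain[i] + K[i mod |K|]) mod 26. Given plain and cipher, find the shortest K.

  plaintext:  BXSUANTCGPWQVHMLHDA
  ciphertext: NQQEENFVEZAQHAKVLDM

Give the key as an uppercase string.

MTYKEA

  i= 0: N-B = 12 → M
  i= 1: Q-X = 19 → T
  i= 2: Q-S = 24 → Y
  i= 3: E-U = 10 → K
  i= 4: E-A =  4 → E
  i= 5: N-N =  0 → A
  i= 6: F-T = 12 → M
  i= 7: V-C = 19 → T
  i= 8: E-G = 24 → Y
  i= 9: Z-P = 10 → K
  i=10: A-W =  4 → E
  i=11: Q-Q =  0 → A
  i=12: H-V = 12 → M
  i=13: A-H = 19 → T
  i=14: K-M = 24 → Y
  i=15: V-L = 10 → K
  i=16: L-H =  4 → E
  i=17: D-D =  0 → A
  i=18: M-A = 12 → M
  shifts repeat with period 6: MTYKEA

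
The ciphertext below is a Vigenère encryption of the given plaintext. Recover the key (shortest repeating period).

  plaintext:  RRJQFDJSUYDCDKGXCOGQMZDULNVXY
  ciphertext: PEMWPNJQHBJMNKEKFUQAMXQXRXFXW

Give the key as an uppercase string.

  i= 0: P-R = 24 → Y
  i= 1: E-R = 13 → N
  i= 2: M-J =  3 → D
  i= 3: W-Q =  6 → G
  i= 4: P-F = 10 → K
  i= 5: N-D = 10 → K
  i= 6: J-J =  0 → A
  i= 7: Q-S = 24 → Y
  i= 8: H-U = 13 → N
  i= 9: B-Y =  3 → D
  i=10: J-D =  6 → G
  i=11: M-C = 10 → K
  i=12: N-D = 10 → K
  i=13: K-K =  0 → A
  i=14: E-G = 24 → Y
  i=15: K-X = 13 → N
  i=16: F-C =  3 → D
  i=17: U-O =  6 → G
  i=18: Q-G = 10 → K
  i=19: A-Q = 10 → K
  i=20: M-M =  0 → A
  i=21: X-Z = 24 → Y
  i=22: Q-D = 13 → N
  i=23: X-U =  3 → D
  i=24: R-L =  6 → G
  i=25: X-N = 10 → K
  i=26: F-V = 10 → K
  i=27: X-X =  0 → A
  i=28: W-Y = 24 → Y
  shifts repeat with period 7: YNDGKKA

YNDGKKA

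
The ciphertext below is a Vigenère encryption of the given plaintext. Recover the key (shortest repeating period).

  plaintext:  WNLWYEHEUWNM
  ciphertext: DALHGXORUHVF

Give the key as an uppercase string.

HNALIT

  i= 0: D-W =  7 → H
  i= 1: A-N = 13 → N
  i= 2: L-L =  0 → A
  i= 3: H-W = 11 → L
  i= 4: G-Y =  8 → I
  i= 5: X-E = 19 → T
  i= 6: O-H =  7 → H
  i= 7: R-E = 13 → N
  i= 8: U-U =  0 → A
  i= 9: H-W = 11 → L
  i=10: V-N =  8 → I
  i=11: F-M = 19 → T
  shifts repeat with period 6: HNALIT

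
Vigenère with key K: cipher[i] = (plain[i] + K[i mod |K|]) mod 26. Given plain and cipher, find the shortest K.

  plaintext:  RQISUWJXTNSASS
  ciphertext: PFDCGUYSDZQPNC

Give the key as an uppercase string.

YPVKM

  i= 0: P-R = 24 → Y
  i= 1: F-Q = 15 → P
  i= 2: D-I = 21 → V
  i= 3: C-S = 10 → K
  i= 4: G-U = 12 → M
  i= 5: U-W = 24 → Y
  i= 6: Y-J = 15 → P
  i= 7: S-X = 21 → V
  i= 8: D-T = 10 → K
  i= 9: Z-N = 12 → M
  i=10: Q-S = 24 → Y
  i=11: P-A = 15 → P
  i=12: N-S = 21 → V
  i=13: C-S = 10 → K
  shifts repeat with period 5: YPVKM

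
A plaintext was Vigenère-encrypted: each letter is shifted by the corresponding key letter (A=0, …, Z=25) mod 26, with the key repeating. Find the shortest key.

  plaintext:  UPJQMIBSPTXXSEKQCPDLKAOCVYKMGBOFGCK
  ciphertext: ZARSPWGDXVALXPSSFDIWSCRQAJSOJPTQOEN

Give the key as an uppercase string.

  i= 0: Z-U =  5 → F
  i= 1: A-P = 11 → L
  i= 2: R-J =  8 → I
  i= 3: S-Q =  2 → C
  i= 4: P-M =  3 → D
  i= 5: W-I = 14 → O
  i= 6: G-B =  5 → F
  i= 7: D-S = 11 → L
  i= 8: X-P =  8 → I
  i= 9: V-T =  2 → C
  i=10: A-X =  3 → D
  i=11: L-X = 14 → O
  i=12: X-S =  5 → F
  i=13: P-E = 11 → L
  i=14: S-K =  8 → I
  i=15: S-Q =  2 → C
  i=16: F-C =  3 → D
  i=17: D-P = 14 → O
  i=18: I-D =  5 → F
  i=19: W-L = 11 → L
  i=20: S-K =  8 → I
  i=21: C-A =  2 → C
  i=22: R-O =  3 → D
  i=23: Q-C = 14 → O
  i=24: A-V =  5 → F
  i=25: J-Y = 11 → L
  i=26: S-K =  8 → I
  i=27: O-M =  2 → C
  i=28: J-G =  3 → D
  i=29: P-B = 14 → O
  i=30: T-O =  5 → F
  i=31: Q-F = 11 → L
  i=32: O-G =  8 → I
  i=33: E-C =  2 → C
  i=34: N-K =  3 → D
  shifts repeat with period 6: FLICDO

FLICDO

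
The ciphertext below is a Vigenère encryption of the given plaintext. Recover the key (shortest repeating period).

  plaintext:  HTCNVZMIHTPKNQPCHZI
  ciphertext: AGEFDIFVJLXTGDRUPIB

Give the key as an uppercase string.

TNCSIJ

  i= 0: A-H = 19 → T
  i= 1: G-T = 13 → N
  i= 2: E-C =  2 → C
  i= 3: F-N = 18 → S
  i= 4: D-V =  8 → I
  i= 5: I-Z =  9 → J
  i= 6: F-M = 19 → T
  i= 7: V-I = 13 → N
  i= 8: J-H =  2 → C
  i= 9: L-T = 18 → S
  i=10: X-P =  8 → I
  i=11: T-K =  9 → J
  i=12: G-N = 19 → T
  i=13: D-Q = 13 → N
  i=14: R-P =  2 → C
  i=15: U-C = 18 → S
  i=16: P-H =  8 → I
  i=17: I-Z =  9 → J
  i=18: B-I = 19 → T
  shifts repeat with period 6: TNCSIJ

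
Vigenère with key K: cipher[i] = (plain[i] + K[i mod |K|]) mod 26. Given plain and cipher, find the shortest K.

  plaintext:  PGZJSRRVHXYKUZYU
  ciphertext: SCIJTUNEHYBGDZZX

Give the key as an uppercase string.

  i= 0: S-P =  3 → D
  i= 1: C-G = 22 → W
  i= 2: I-Z =  9 → J
  i= 3: J-J =  0 → A
  i= 4: T-S =  1 → B
  i= 5: U-R =  3 → D
  i= 6: N-R = 22 → W
  i= 7: E-V =  9 → J
  i= 8: H-H =  0 → A
  i= 9: Y-X =  1 → B
  i=10: B-Y =  3 → D
  i=11: G-K = 22 → W
  i=12: D-U =  9 → J
  i=13: Z-Z =  0 → A
  i=14: Z-Y =  1 → B
  i=15: X-U =  3 → D
  shifts repeat with period 5: DWJAB

DWJAB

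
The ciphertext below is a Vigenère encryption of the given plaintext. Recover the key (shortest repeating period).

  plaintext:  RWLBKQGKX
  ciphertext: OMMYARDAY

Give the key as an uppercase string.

  i= 0: O-R = 23 → X
  i= 1: M-W = 16 → Q
  i= 2: M-L =  1 → B
  i= 3: Y-B = 23 → X
  i= 4: A-K = 16 → Q
  i= 5: R-Q =  1 → B
  i= 6: D-G = 23 → X
  i= 7: A-K = 16 → Q
  i= 8: Y-X =  1 → B
  shifts repeat with period 3: XQB

XQB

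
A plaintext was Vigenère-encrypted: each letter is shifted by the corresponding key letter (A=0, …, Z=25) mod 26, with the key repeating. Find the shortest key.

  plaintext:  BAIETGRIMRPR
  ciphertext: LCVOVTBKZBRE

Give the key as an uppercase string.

  i= 0: L-B = 10 → K
  i= 1: C-A =  2 → C
  i= 2: V-I = 13 → N
  i= 3: O-E = 10 → K
  i= 4: V-T =  2 → C
  i= 5: T-G = 13 → N
  i= 6: B-R = 10 → K
  i= 7: K-I =  2 → C
  i= 8: Z-M = 13 → N
  i= 9: B-R = 10 → K
  i=10: R-P =  2 → C
  i=11: E-R = 13 → N
  shifts repeat with period 3: KCN

KCN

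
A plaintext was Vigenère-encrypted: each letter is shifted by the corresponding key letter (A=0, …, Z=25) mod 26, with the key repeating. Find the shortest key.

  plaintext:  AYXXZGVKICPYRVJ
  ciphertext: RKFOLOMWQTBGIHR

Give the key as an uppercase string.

RMI

  i= 0: R-A = 17 → R
  i= 1: K-Y = 12 → M
  i= 2: F-X =  8 → I
  i= 3: O-X = 17 → R
  i= 4: L-Z = 12 → M
  i= 5: O-G =  8 → I
  i= 6: M-V = 17 → R
  i= 7: W-K = 12 → M
  i= 8: Q-I =  8 → I
  i= 9: T-C = 17 → R
  i=10: B-P = 12 → M
  i=11: G-Y =  8 → I
  i=12: I-R = 17 → R
  i=13: H-V = 12 → M
  i=14: R-J =  8 → I
  shifts repeat with period 3: RMI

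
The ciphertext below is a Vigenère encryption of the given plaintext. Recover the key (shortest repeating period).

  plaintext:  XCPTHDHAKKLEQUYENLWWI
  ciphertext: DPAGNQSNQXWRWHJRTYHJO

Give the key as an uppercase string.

  i= 0: D-X =  6 → G
  i= 1: P-C = 13 → N
  i= 2: A-P = 11 → L
  i= 3: G-T = 13 → N
  i= 4: N-H =  6 → G
  i= 5: Q-D = 13 → N
  i= 6: S-H = 11 → L
  i= 7: N-A = 13 → N
  i= 8: Q-K =  6 → G
  i= 9: X-K = 13 → N
  i=10: W-L = 11 → L
  i=11: R-E = 13 → N
  i=12: W-Q =  6 → G
  i=13: H-U = 13 → N
  i=14: J-Y = 11 → L
  i=15: R-E = 13 → N
  i=16: T-N =  6 → G
  i=17: Y-L = 13 → N
  i=18: H-W = 11 → L
  i=19: J-W = 13 → N
  i=20: O-I =  6 → G
  shifts repeat with period 4: GNLN

GNLN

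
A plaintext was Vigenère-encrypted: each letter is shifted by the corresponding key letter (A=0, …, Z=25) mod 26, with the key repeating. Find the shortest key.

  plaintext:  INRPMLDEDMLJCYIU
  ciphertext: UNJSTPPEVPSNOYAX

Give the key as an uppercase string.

  i= 0: U-I = 12 → M
  i= 1: N-N =  0 → A
  i= 2: J-R = 18 → S
  i= 3: S-P =  3 → D
  i= 4: T-M =  7 → H
  i= 5: P-L =  4 → E
  i= 6: P-D = 12 → M
  i= 7: E-E =  0 → A
  i= 8: V-D = 18 → S
  i= 9: P-M =  3 → D
  i=10: S-L =  7 → H
  i=11: N-J =  4 → E
  i=12: O-C = 12 → M
  i=13: Y-Y =  0 → A
  i=14: A-I = 18 → S
  i=15: X-U =  3 → D
  shifts repeat with period 6: MASDHE

MASDHE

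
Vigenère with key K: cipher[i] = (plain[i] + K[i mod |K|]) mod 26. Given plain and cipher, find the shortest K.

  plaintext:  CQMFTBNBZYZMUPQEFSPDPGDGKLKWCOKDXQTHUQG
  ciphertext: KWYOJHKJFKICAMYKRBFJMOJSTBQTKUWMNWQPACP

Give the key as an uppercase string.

IGMJQGX

  i= 0: K-C =  8 → I
  i= 1: W-Q =  6 → G
  i= 2: Y-M = 12 → M
  i= 3: O-F =  9 → J
  i= 4: J-T = 16 → Q
  i= 5: H-B =  6 → G
  i= 6: K-N = 23 → X
  i= 7: J-B =  8 → I
  i= 8: F-Z =  6 → G
  i= 9: K-Y = 12 → M
  i=10: I-Z =  9 → J
  i=11: C-M = 16 → Q
  i=12: A-U =  6 → G
  i=13: M-P = 23 → X
  i=14: Y-Q =  8 → I
  i=15: K-E =  6 → G
  i=16: R-F = 12 → M
  i=17: B-S =  9 → J
  i=18: F-P = 16 → Q
  i=19: J-D =  6 → G
  i=20: M-P = 23 → X
  i=21: O-G =  8 → I
  i=22: J-D =  6 → G
  i=23: S-G = 12 → M
  i=24: T-K =  9 → J
  i=25: B-L = 16 → Q
  i=26: Q-K =  6 → G
  i=27: T-W = 23 → X
  i=28: K-C =  8 → I
  i=29: U-O =  6 → G
  i=30: W-K = 12 → M
  i=31: M-D =  9 → J
  i=32: N-X = 16 → Q
  i=33: W-Q =  6 → G
  i=34: Q-T = 23 → X
  i=35: P-H =  8 → I
  i=36: A-U =  6 → G
  i=37: C-Q = 12 → M
  i=38: P-G =  9 → J
  shifts repeat with period 7: IGMJQGX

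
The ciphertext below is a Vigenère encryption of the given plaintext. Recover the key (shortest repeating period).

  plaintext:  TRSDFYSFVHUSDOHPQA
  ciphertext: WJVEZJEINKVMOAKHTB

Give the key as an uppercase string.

  i= 0: W-T =  3 → D
  i= 1: J-R = 18 → S
  i= 2: V-S =  3 → D
  i= 3: E-D =  1 → B
  i= 4: Z-F = 20 → U
  i= 5: J-Y = 11 → L
  i= 6: E-S = 12 → M
  i= 7: I-F =  3 → D
  i= 8: N-V = 18 → S
  i= 9: K-H =  3 → D
  i=10: V-U =  1 → B
  i=11: M-S = 20 → U
  i=12: O-D = 11 → L
  i=13: A-O = 12 → M
  i=14: K-H =  3 → D
  i=15: H-P = 18 → S
  i=16: T-Q =  3 → D
  i=17: B-A =  1 → B
  shifts repeat with period 7: DSDBULM

DSDBULM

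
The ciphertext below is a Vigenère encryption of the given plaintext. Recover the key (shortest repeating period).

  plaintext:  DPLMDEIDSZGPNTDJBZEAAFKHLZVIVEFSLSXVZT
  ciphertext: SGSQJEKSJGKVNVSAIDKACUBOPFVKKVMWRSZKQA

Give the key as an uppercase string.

  i= 0: S-D = 15 → P
  i= 1: G-P = 17 → R
  i= 2: S-L =  7 → H
  i= 3: Q-M =  4 → E
  i= 4: J-D =  6 → G
  i= 5: E-E =  0 → A
  i= 6: K-I =  2 → C
  i= 7: S-D = 15 → P
  i= 8: J-S = 17 → R
  i= 9: G-Z =  7 → H
  i=10: K-G =  4 → E
  i=11: V-P =  6 → G
  i=12: N-N =  0 → A
  i=13: V-T =  2 → C
  i=14: S-D = 15 → P
  i=15: A-J = 17 → R
  i=16: I-B =  7 → H
  i=17: D-Z =  4 → E
  i=18: K-E =  6 → G
  i=19: A-A =  0 → A
  i=20: C-A =  2 → C
  i=21: U-F = 15 → P
  i=22: B-K = 17 → R
  i=23: O-H =  7 → H
  i=24: P-L =  4 → E
  i=25: F-Z =  6 → G
  i=26: V-V =  0 → A
  i=27: K-I =  2 → C
  i=28: K-V = 15 → P
  i=29: V-E = 17 → R
  i=30: M-F =  7 → H
  i=31: W-S =  4 → E
  i=32: R-L =  6 → G
  i=33: S-S =  0 → A
  i=34: Z-X =  2 → C
  i=35: K-V = 15 → P
  i=36: Q-Z = 17 → R
  i=37: A-T =  7 → H
  shifts repeat with period 7: PRHEGAC

PRHEGAC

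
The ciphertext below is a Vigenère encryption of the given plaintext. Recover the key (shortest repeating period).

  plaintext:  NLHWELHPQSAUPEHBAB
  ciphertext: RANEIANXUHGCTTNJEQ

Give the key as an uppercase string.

EPGI

  i= 0: R-N =  4 → E
  i= 1: A-L = 15 → P
  i= 2: N-H =  6 → G
  i= 3: E-W =  8 → I
  i= 4: I-E =  4 → E
  i= 5: A-L = 15 → P
  i= 6: N-H =  6 → G
  i= 7: X-P =  8 → I
  i= 8: U-Q =  4 → E
  i= 9: H-S = 15 → P
  i=10: G-A =  6 → G
  i=11: C-U =  8 → I
  i=12: T-P =  4 → E
  i=13: T-E = 15 → P
  i=14: N-H =  6 → G
  i=15: J-B =  8 → I
  i=16: E-A =  4 → E
  i=17: Q-B = 15 → P
  shifts repeat with period 4: EPGI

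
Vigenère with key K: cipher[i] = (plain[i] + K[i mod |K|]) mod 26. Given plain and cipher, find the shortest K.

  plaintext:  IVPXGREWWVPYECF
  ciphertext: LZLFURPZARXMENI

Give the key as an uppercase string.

DEWIOAL

  i= 0: L-I =  3 → D
  i= 1: Z-V =  4 → E
  i= 2: L-P = 22 → W
  i= 3: F-X =  8 → I
  i= 4: U-G = 14 → O
  i= 5: R-R =  0 → A
  i= 6: P-E = 11 → L
  i= 7: Z-W =  3 → D
  i= 8: A-W =  4 → E
  i= 9: R-V = 22 → W
  i=10: X-P =  8 → I
  i=11: M-Y = 14 → O
  i=12: E-E =  0 → A
  i=13: N-C = 11 → L
  i=14: I-F =  3 → D
  shifts repeat with period 7: DEWIOAL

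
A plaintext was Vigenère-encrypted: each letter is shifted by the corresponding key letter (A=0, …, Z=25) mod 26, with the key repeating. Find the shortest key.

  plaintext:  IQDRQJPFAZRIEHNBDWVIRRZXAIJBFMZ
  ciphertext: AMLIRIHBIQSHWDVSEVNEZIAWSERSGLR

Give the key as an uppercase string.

SWIRBZ

  i= 0: A-I = 18 → S
  i= 1: M-Q = 22 → W
  i= 2: L-D =  8 → I
  i= 3: I-R = 17 → R
  i= 4: R-Q =  1 → B
  i= 5: I-J = 25 → Z
  i= 6: H-P = 18 → S
  i= 7: B-F = 22 → W
  i= 8: I-A =  8 → I
  i= 9: Q-Z = 17 → R
  i=10: S-R =  1 → B
  i=11: H-I = 25 → Z
  i=12: W-E = 18 → S
  i=13: D-H = 22 → W
  i=14: V-N =  8 → I
  i=15: S-B = 17 → R
  i=16: E-D =  1 → B
  i=17: V-W = 25 → Z
  i=18: N-V = 18 → S
  i=19: E-I = 22 → W
  i=20: Z-R =  8 → I
  i=21: I-R = 17 → R
  i=22: A-Z =  1 → B
  i=23: W-X = 25 → Z
  i=24: S-A = 18 → S
  i=25: E-I = 22 → W
  i=26: R-J =  8 → I
  i=27: S-B = 17 → R
  i=28: G-F =  1 → B
  i=29: L-M = 25 → Z
  i=30: R-Z = 18 → S
  shifts repeat with period 6: SWIRBZ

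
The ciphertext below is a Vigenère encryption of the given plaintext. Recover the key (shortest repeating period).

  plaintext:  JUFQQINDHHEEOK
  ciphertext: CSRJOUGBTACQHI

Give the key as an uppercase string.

TYM

  i= 0: C-J = 19 → T
  i= 1: S-U = 24 → Y
  i= 2: R-F = 12 → M
  i= 3: J-Q = 19 → T
  i= 4: O-Q = 24 → Y
  i= 5: U-I = 12 → M
  i= 6: G-N = 19 → T
  i= 7: B-D = 24 → Y
  i= 8: T-H = 12 → M
  i= 9: A-H = 19 → T
  i=10: C-E = 24 → Y
  i=11: Q-E = 12 → M
  i=12: H-O = 19 → T
  i=13: I-K = 24 → Y
  shifts repeat with period 3: TYM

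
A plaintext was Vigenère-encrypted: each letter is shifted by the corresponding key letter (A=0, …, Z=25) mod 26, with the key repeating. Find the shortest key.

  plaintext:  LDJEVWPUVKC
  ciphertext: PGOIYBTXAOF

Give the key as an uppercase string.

  i= 0: P-L =  4 → E
  i= 1: G-D =  3 → D
  i= 2: O-J =  5 → F
  i= 3: I-E =  4 → E
  i= 4: Y-V =  3 → D
  i= 5: B-W =  5 → F
  i= 6: T-P =  4 → E
  i= 7: X-U =  3 → D
  i= 8: A-V =  5 → F
  i= 9: O-K =  4 → E
  i=10: F-C =  3 → D
  shifts repeat with period 3: EDF

EDF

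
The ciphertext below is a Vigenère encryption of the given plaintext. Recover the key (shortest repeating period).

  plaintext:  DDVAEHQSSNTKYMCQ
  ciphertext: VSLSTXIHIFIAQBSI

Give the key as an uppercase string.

  i= 0: V-D = 18 → S
  i= 1: S-D = 15 → P
  i= 2: L-V = 16 → Q
  i= 3: S-A = 18 → S
  i= 4: T-E = 15 → P
  i= 5: X-H = 16 → Q
  i= 6: I-Q = 18 → S
  i= 7: H-S = 15 → P
  i= 8: I-S = 16 → Q
  i= 9: F-N = 18 → S
  i=10: I-T = 15 → P
  i=11: A-K = 16 → Q
  i=12: Q-Y = 18 → S
  i=13: B-M = 15 → P
  i=14: S-C = 16 → Q
  i=15: I-Q = 18 → S
  shifts repeat with period 3: SPQ

SPQ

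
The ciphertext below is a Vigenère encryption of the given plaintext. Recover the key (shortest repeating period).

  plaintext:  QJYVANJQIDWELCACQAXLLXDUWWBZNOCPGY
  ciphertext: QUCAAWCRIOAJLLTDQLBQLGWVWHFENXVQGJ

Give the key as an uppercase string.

  i= 0: Q-Q =  0 → A
  i= 1: U-J = 11 → L
  i= 2: C-Y =  4 → E
  i= 3: A-V =  5 → F
  i= 4: A-A =  0 → A
  i= 5: W-N =  9 → J
  i= 6: C-J = 19 → T
  i= 7: R-Q =  1 → B
  i= 8: I-I =  0 → A
  i= 9: O-D = 11 → L
  i=10: A-W =  4 → E
  i=11: J-E =  5 → F
  i=12: L-L =  0 → A
  i=13: L-C =  9 → J
  i=14: T-A = 19 → T
  i=15: D-C =  1 → B
  i=16: Q-Q =  0 → A
  i=17: L-A = 11 → L
  i=18: B-X =  4 → E
  i=19: Q-L =  5 → F
  i=20: L-L =  0 → A
  i=21: G-X =  9 → J
  i=22: W-D = 19 → T
  i=23: V-U =  1 → B
  i=24: W-W =  0 → A
  i=25: H-W = 11 → L
  i=26: F-B =  4 → E
  i=27: E-Z =  5 → F
  i=28: N-N =  0 → A
  i=29: X-O =  9 → J
  i=30: V-C = 19 → T
  i=31: Q-P =  1 → B
  i=32: G-G =  0 → A
  i=33: J-Y = 11 → L
  shifts repeat with period 8: ALEFAJTB

ALEFAJTB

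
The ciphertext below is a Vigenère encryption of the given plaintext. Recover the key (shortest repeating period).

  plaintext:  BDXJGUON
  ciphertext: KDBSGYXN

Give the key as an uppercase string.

JAE

  i= 0: K-B =  9 → J
  i= 1: D-D =  0 → A
  i= 2: B-X =  4 → E
  i= 3: S-J =  9 → J
  i= 4: G-G =  0 → A
  i= 5: Y-U =  4 → E
  i= 6: X-O =  9 → J
  i= 7: N-N =  0 → A
  shifts repeat with period 3: JAE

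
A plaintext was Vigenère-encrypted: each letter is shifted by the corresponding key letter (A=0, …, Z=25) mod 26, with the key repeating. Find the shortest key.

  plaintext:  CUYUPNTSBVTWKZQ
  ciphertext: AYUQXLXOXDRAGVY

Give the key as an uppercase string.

  i= 0: A-C = 24 → Y
  i= 1: Y-U =  4 → E
  i= 2: U-Y = 22 → W
  i= 3: Q-U = 22 → W
  i= 4: X-P =  8 → I
  i= 5: L-N = 24 → Y
  i= 6: X-T =  4 → E
  i= 7: O-S = 22 → W
  i= 8: X-B = 22 → W
  i= 9: D-V =  8 → I
  i=10: R-T = 24 → Y
  i=11: A-W =  4 → E
  i=12: G-K = 22 → W
  i=13: V-Z = 22 → W
  i=14: Y-Q =  8 → I
  shifts repeat with period 5: YEWWI

YEWWI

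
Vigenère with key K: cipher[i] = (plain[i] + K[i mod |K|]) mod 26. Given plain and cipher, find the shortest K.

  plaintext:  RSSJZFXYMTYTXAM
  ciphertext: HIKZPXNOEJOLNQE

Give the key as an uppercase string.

  i= 0: H-R = 16 → Q
  i= 1: I-S = 16 → Q
  i= 2: K-S = 18 → S
  i= 3: Z-J = 16 → Q
  i= 4: P-Z = 16 → Q
  i= 5: X-F = 18 → S
  i= 6: N-X = 16 → Q
  i= 7: O-Y = 16 → Q
  i= 8: E-M = 18 → S
  i= 9: J-T = 16 → Q
  i=10: O-Y = 16 → Q
  i=11: L-T = 18 → S
  i=12: N-X = 16 → Q
  i=13: Q-A = 16 → Q
  i=14: E-M = 18 → S
  shifts repeat with period 3: QQS

QQS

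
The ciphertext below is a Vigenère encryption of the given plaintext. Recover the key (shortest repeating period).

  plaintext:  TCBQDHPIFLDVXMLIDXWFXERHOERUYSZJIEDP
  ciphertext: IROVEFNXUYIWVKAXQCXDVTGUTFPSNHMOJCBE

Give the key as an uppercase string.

PPNFBYY

  i= 0: I-T = 15 → P
  i= 1: R-C = 15 → P
  i= 2: O-B = 13 → N
  i= 3: V-Q =  5 → F
  i= 4: E-D =  1 → B
  i= 5: F-H = 24 → Y
  i= 6: N-P = 24 → Y
  i= 7: X-I = 15 → P
  i= 8: U-F = 15 → P
  i= 9: Y-L = 13 → N
  i=10: I-D =  5 → F
  i=11: W-V =  1 → B
  i=12: V-X = 24 → Y
  i=13: K-M = 24 → Y
  i=14: A-L = 15 → P
  i=15: X-I = 15 → P
  i=16: Q-D = 13 → N
  i=17: C-X =  5 → F
  i=18: X-W =  1 → B
  i=19: D-F = 24 → Y
  i=20: V-X = 24 → Y
  i=21: T-E = 15 → P
  i=22: G-R = 15 → P
  i=23: U-H = 13 → N
  i=24: T-O =  5 → F
  i=25: F-E =  1 → B
  i=26: P-R = 24 → Y
  i=27: S-U = 24 → Y
  i=28: N-Y = 15 → P
  i=29: H-S = 15 → P
  i=30: M-Z = 13 → N
  i=31: O-J =  5 → F
  i=32: J-I =  1 → B
  i=33: C-E = 24 → Y
  i=34: B-D = 24 → Y
  i=35: E-P = 15 → P
  shifts repeat with period 7: PPNFBYY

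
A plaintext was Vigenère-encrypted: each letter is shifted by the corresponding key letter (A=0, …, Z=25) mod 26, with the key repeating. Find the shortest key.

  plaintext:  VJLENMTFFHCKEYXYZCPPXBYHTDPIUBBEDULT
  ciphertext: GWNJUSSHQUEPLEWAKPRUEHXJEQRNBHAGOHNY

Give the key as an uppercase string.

  i= 0: G-V = 11 → L
  i= 1: W-J = 13 → N
  i= 2: N-L =  2 → C
  i= 3: J-E =  5 → F
  i= 4: U-N =  7 → H
  i= 5: S-M =  6 → G
  i= 6: S-T = 25 → Z
  i= 7: H-F =  2 → C
  i= 8: Q-F = 11 → L
  i= 9: U-H = 13 → N
  i=10: E-C =  2 → C
  i=11: P-K =  5 → F
  i=12: L-E =  7 → H
  i=13: E-Y =  6 → G
  i=14: W-X = 25 → Z
  i=15: A-Y =  2 → C
  i=16: K-Z = 11 → L
  i=17: P-C = 13 → N
  i=18: R-P =  2 → C
  i=19: U-P =  5 → F
  i=20: E-X =  7 → H
  i=21: H-B =  6 → G
  i=22: X-Y = 25 → Z
  i=23: J-H =  2 → C
  i=24: E-T = 11 → L
  i=25: Q-D = 13 → N
  i=26: R-P =  2 → C
  i=27: N-I =  5 → F
  i=28: B-U =  7 → H
  i=29: H-B =  6 → G
  i=30: A-B = 25 → Z
  i=31: G-E =  2 → C
  i=32: O-D = 11 → L
  i=33: H-U = 13 → N
  i=34: N-L =  2 → C
  i=35: Y-T =  5 → F
  shifts repeat with period 8: LNCFHGZC

LNCFHGZC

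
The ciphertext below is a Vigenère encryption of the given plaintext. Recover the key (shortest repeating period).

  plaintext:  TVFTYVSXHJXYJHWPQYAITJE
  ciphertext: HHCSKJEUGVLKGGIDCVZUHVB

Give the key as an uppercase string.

OMXZM

  i= 0: H-T = 14 → O
  i= 1: H-V = 12 → M
  i= 2: C-F = 23 → X
  i= 3: S-T = 25 → Z
  i= 4: K-Y = 12 → M
  i= 5: J-V = 14 → O
  i= 6: E-S = 12 → M
  i= 7: U-X = 23 → X
  i= 8: G-H = 25 → Z
  i= 9: V-J = 12 → M
  i=10: L-X = 14 → O
  i=11: K-Y = 12 → M
  i=12: G-J = 23 → X
  i=13: G-H = 25 → Z
  i=14: I-W = 12 → M
  i=15: D-P = 14 → O
  i=16: C-Q = 12 → M
  i=17: V-Y = 23 → X
  i=18: Z-A = 25 → Z
  i=19: U-I = 12 → M
  i=20: H-T = 14 → O
  i=21: V-J = 12 → M
  i=22: B-E = 23 → X
  shifts repeat with period 5: OMXZM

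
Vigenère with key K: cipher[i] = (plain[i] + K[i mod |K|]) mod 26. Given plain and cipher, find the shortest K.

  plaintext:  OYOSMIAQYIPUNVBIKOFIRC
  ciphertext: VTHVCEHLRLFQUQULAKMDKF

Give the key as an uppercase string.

HVTDQW

  i= 0: V-O =  7 → H
  i= 1: T-Y = 21 → V
  i= 2: H-O = 19 → T
  i= 3: V-S =  3 → D
  i= 4: C-M = 16 → Q
  i= 5: E-I = 22 → W
  i= 6: H-A =  7 → H
  i= 7: L-Q = 21 → V
  i= 8: R-Y = 19 → T
  i= 9: L-I =  3 → D
  i=10: F-P = 16 → Q
  i=11: Q-U = 22 → W
  i=12: U-N =  7 → H
  i=13: Q-V = 21 → V
  i=14: U-B = 19 → T
  i=15: L-I =  3 → D
  i=16: A-K = 16 → Q
  i=17: K-O = 22 → W
  i=18: M-F =  7 → H
  i=19: D-I = 21 → V
  i=20: K-R = 19 → T
  i=21: F-C =  3 → D
  shifts repeat with period 6: HVTDQW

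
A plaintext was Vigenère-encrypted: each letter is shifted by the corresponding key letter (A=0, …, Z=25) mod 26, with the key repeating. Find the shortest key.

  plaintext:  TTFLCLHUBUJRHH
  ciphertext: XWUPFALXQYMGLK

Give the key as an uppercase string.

EDP

  i= 0: X-T =  4 → E
  i= 1: W-T =  3 → D
  i= 2: U-F = 15 → P
  i= 3: P-L =  4 → E
  i= 4: F-C =  3 → D
  i= 5: A-L = 15 → P
  i= 6: L-H =  4 → E
  i= 7: X-U =  3 → D
  i= 8: Q-B = 15 → P
  i= 9: Y-U =  4 → E
  i=10: M-J =  3 → D
  i=11: G-R = 15 → P
  i=12: L-H =  4 → E
  i=13: K-H =  3 → D
  shifts repeat with period 3: EDP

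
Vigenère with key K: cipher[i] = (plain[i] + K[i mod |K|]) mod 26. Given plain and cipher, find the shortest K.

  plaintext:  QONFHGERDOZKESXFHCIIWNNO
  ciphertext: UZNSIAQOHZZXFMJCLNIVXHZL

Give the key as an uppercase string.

ELANBUMX

  i= 0: U-Q =  4 → E
  i= 1: Z-O = 11 → L
  i= 2: N-N =  0 → A
  i= 3: S-F = 13 → N
  i= 4: I-H =  1 → B
  i= 5: A-G = 20 → U
  i= 6: Q-E = 12 → M
  i= 7: O-R = 23 → X
  i= 8: H-D =  4 → E
  i= 9: Z-O = 11 → L
  i=10: Z-Z =  0 → A
  i=11: X-K = 13 → N
  i=12: F-E =  1 → B
  i=13: M-S = 20 → U
  i=14: J-X = 12 → M
  i=15: C-F = 23 → X
  i=16: L-H =  4 → E
  i=17: N-C = 11 → L
  i=18: I-I =  0 → A
  i=19: V-I = 13 → N
  i=20: X-W =  1 → B
  i=21: H-N = 20 → U
  i=22: Z-N = 12 → M
  i=23: L-O = 23 → X
  shifts repeat with period 8: ELANBUMX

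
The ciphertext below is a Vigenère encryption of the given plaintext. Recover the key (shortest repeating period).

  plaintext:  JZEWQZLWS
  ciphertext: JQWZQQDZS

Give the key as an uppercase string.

ARSD

  i= 0: J-J =  0 → A
  i= 1: Q-Z = 17 → R
  i= 2: W-E = 18 → S
  i= 3: Z-W =  3 → D
  i= 4: Q-Q =  0 → A
  i= 5: Q-Z = 17 → R
  i= 6: D-L = 18 → S
  i= 7: Z-W =  3 → D
  i= 8: S-S =  0 → A
  shifts repeat with period 4: ARSD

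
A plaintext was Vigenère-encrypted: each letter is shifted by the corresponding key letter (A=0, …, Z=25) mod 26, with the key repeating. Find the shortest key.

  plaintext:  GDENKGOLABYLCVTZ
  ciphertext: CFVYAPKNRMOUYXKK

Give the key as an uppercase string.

  i= 0: C-G = 22 → W
  i= 1: F-D =  2 → C
  i= 2: V-E = 17 → R
  i= 3: Y-N = 11 → L
  i= 4: A-K = 16 → Q
  i= 5: P-G =  9 → J
  i= 6: K-O = 22 → W
  i= 7: N-L =  2 → C
  i= 8: R-A = 17 → R
  i= 9: M-B = 11 → L
  i=10: O-Y = 16 → Q
  i=11: U-L =  9 → J
  i=12: Y-C = 22 → W
  i=13: X-V =  2 → C
  i=14: K-T = 17 → R
  i=15: K-Z = 11 → L
  shifts repeat with period 6: WCRLQJ

WCRLQJ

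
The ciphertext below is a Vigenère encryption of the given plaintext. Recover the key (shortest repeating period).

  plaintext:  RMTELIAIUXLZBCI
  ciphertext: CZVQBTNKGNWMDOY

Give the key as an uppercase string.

  i= 0: C-R = 11 → L
  i= 1: Z-M = 13 → N
  i= 2: V-T =  2 → C
  i= 3: Q-E = 12 → M
  i= 4: B-L = 16 → Q
  i= 5: T-I = 11 → L
  i= 6: N-A = 13 → N
  i= 7: K-I =  2 → C
  i= 8: G-U = 12 → M
  i= 9: N-X = 16 → Q
  i=10: W-L = 11 → L
  i=11: M-Z = 13 → N
  i=12: D-B =  2 → C
  i=13: O-C = 12 → M
  i=14: Y-I = 16 → Q
  shifts repeat with period 5: LNCMQ

LNCMQ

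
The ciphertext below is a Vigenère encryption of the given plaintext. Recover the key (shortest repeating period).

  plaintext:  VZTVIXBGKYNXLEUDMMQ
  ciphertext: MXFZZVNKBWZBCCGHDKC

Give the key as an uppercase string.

RYME

  i= 0: M-V = 17 → R
  i= 1: X-Z = 24 → Y
  i= 2: F-T = 12 → M
  i= 3: Z-V =  4 → E
  i= 4: Z-I = 17 → R
  i= 5: V-X = 24 → Y
  i= 6: N-B = 12 → M
  i= 7: K-G =  4 → E
  i= 8: B-K = 17 → R
  i= 9: W-Y = 24 → Y
  i=10: Z-N = 12 → M
  i=11: B-X =  4 → E
  i=12: C-L = 17 → R
  i=13: C-E = 24 → Y
  i=14: G-U = 12 → M
  i=15: H-D =  4 → E
  i=16: D-M = 17 → R
  i=17: K-M = 24 → Y
  i=18: C-Q = 12 → M
  shifts repeat with period 4: RYME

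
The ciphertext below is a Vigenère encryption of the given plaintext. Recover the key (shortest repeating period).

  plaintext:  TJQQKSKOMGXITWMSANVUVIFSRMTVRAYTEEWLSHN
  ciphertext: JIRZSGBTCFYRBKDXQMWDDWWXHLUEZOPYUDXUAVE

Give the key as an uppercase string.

  i= 0: J-T = 16 → Q
  i= 1: I-J = 25 → Z
  i= 2: R-Q =  1 → B
  i= 3: Z-Q =  9 → J
  i= 4: S-K =  8 → I
  i= 5: G-S = 14 → O
  i= 6: B-K = 17 → R
  i= 7: T-O =  5 → F
  i= 8: C-M = 16 → Q
  i= 9: F-G = 25 → Z
  i=10: Y-X =  1 → B
  i=11: R-I =  9 → J
  i=12: B-T =  8 → I
  i=13: K-W = 14 → O
  i=14: D-M = 17 → R
  i=15: X-S =  5 → F
  i=16: Q-A = 16 → Q
  i=17: M-N = 25 → Z
  i=18: W-V =  1 → B
  i=19: D-U =  9 → J
  i=20: D-V =  8 → I
  i=21: W-I = 14 → O
  i=22: W-F = 17 → R
  i=23: X-S =  5 → F
  i=24: H-R = 16 → Q
  i=25: L-M = 25 → Z
  i=26: U-T =  1 → B
  i=27: E-V =  9 → J
  i=28: Z-R =  8 → I
  i=29: O-A = 14 → O
  i=30: P-Y = 17 → R
  i=31: Y-T =  5 → F
  i=32: U-E = 16 → Q
  i=33: D-E = 25 → Z
  i=34: X-W =  1 → B
  i=35: U-L =  9 → J
  i=36: A-S =  8 → I
  i=37: V-H = 14 → O
  i=38: E-N = 17 → R
  shifts repeat with period 8: QZBJIORF

QZBJIORF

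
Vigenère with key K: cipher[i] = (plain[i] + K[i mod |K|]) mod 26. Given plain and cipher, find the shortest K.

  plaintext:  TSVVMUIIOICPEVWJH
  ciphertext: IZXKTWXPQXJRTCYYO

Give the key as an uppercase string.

PHC

  i= 0: I-T = 15 → P
  i= 1: Z-S =  7 → H
  i= 2: X-V =  2 → C
  i= 3: K-V = 15 → P
  i= 4: T-M =  7 → H
  i= 5: W-U =  2 → C
  i= 6: X-I = 15 → P
  i= 7: P-I =  7 → H
  i= 8: Q-O =  2 → C
  i= 9: X-I = 15 → P
  i=10: J-C =  7 → H
  i=11: R-P =  2 → C
  i=12: T-E = 15 → P
  i=13: C-V =  7 → H
  i=14: Y-W =  2 → C
  i=15: Y-J = 15 → P
  i=16: O-H =  7 → H
  shifts repeat with period 3: PHC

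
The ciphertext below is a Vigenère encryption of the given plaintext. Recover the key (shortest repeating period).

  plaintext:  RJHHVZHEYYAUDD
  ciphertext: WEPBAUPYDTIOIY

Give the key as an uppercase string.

  i= 0: W-R =  5 → F
  i= 1: E-J = 21 → V
  i= 2: P-H =  8 → I
  i= 3: B-H = 20 → U
  i= 4: A-V =  5 → F
  i= 5: U-Z = 21 → V
  i= 6: P-H =  8 → I
  i= 7: Y-E = 20 → U
  i= 8: D-Y =  5 → F
  i= 9: T-Y = 21 → V
  i=10: I-A =  8 → I
  i=11: O-U = 20 → U
  i=12: I-D =  5 → F
  i=13: Y-D = 21 → V
  shifts repeat with period 4: FVIU

FVIU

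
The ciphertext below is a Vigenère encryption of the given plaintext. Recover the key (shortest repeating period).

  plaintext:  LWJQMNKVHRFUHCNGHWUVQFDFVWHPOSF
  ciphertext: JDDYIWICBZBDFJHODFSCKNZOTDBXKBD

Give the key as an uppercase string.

  i= 0: J-L = 24 → Y
  i= 1: D-W =  7 → H
  i= 2: D-J = 20 → U
  i= 3: Y-Q =  8 → I
  i= 4: I-M = 22 → W
  i= 5: W-N =  9 → J
  i= 6: I-K = 24 → Y
  i= 7: C-V =  7 → H
  i= 8: B-H = 20 → U
  i= 9: Z-R =  8 → I
  i=10: B-F = 22 → W
  i=11: D-U =  9 → J
  i=12: F-H = 24 → Y
  i=13: J-C =  7 → H
  i=14: H-N = 20 → U
  i=15: O-G =  8 → I
  i=16: D-H = 22 → W
  i=17: F-W =  9 → J
  i=18: S-U = 24 → Y
  i=19: C-V =  7 → H
  i=20: K-Q = 20 → U
  i=21: N-F =  8 → I
  i=22: Z-D = 22 → W
  i=23: O-F =  9 → J
  i=24: T-V = 24 → Y
  i=25: D-W =  7 → H
  i=26: B-H = 20 → U
  i=27: X-P =  8 → I
  i=28: K-O = 22 → W
  i=29: B-S =  9 → J
  i=30: D-F = 24 → Y
  shifts repeat with period 6: YHUIWJ

YHUIWJ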